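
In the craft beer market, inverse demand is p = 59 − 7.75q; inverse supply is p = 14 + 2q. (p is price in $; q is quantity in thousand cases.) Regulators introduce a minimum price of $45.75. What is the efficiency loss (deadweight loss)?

$41.16 thousand

Competitive equilibrium: 59 − 7.75q = 14 + 2q → q* = 4.6154, p* = 23.2308.
At the floor p = 45.75, quantity demanded = (59 − 45.75)/7.75 = 1.7097.
Sellers' marginal cost at q' = 1.7097: 14 + 2·1.7097 = 17.4194.
Δq = 4.6154 − 1.7097 = 2.9057; wedge = 45.75 − 17.4194 = 28.3306.
The triangle = ½ × 2.9057 × 28.3306 = $41.16 thousand.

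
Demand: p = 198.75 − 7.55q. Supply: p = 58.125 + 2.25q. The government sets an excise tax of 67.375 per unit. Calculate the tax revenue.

503.59

Competitive equilibrium: 198.75 − 7.55q = 58.125 + 2.25q → q* = 14.3495, p* = 90.4114.
With the tax, the buyer price exceeds the seller price by 67.375: (198.75 − 7.55q) − (58.125 + 2.25q) = 67.375 → q' = 7.4745.
Tax revenue = 67.375 × 7.4745 = 503.59.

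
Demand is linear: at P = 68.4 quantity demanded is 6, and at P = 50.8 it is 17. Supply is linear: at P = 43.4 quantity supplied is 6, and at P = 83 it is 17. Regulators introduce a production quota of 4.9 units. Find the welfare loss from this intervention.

Demand slope = (50.8 − 68.4)/(17 − 6) = −1.6, so P = 78 − 1.6Q.
Supply slope = (83 − 43.4)/(17 − 6) = 3.6, so P = 21.8 + 3.6Q.
Competitive equilibrium: 78 − 1.6Q = 21.8 + 3.6Q → Q* = 10.8077, P* = 60.7077.
At Q = 4.9: demand price = 78 − 1.6·4.9 = 70.16; supply price = 21.8 + 3.6·4.9 = 39.44.
ΔQ = 10.8077 − 4.9 = 5.9077; wedge = 70.16 − 39.44 = 30.72.
The triangle = ½ × 5.9077 × 30.72 = 90.74.

90.74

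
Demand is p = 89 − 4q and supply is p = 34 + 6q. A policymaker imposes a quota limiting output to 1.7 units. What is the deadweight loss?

Competitive equilibrium: 89 − 4q = 34 + 6q → q* = 5.5, p* = 67.
At q = 1.7: demand price = 89 − 4·1.7 = 82.2; supply price = 34 + 6·1.7 = 44.2.
Δq = 5.5 − 1.7 = 3.8; wedge = 82.2 − 44.2 = 38.
Deadweight loss = ½ × 3.8 × 38 = 72.20.

72.20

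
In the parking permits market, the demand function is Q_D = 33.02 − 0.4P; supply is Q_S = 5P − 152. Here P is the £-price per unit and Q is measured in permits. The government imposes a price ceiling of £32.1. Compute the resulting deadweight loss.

£157.90

In inverse form: demand P = 82.55 − 2.5Q, supply P = 30.4 + 0.2Q.
Competitive equilibrium: 82.55 − 2.5Q = 30.4 + 0.2Q → Q* = 19.3148, P* = 34.263.
At the ceiling P = 32.1, quantity supplied = (32.1 − 30.4)/0.2 = 8.5.
Willingness to pay at Q' = 8.5: 82.55 − 2.5·8.5 = 61.3.
ΔQ = 19.3148 − 8.5 = 10.8148; wedge = 61.3 − 32.1 = 29.2.
Deadweight loss = ½ × 10.8148 × 29.2 = £157.90.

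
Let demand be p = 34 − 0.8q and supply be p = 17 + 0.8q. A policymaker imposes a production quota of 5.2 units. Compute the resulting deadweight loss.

Competitive equilibrium: 34 − 0.8q = 17 + 0.8q → q* = 10.625, p* = 25.5.
At q = 5.2: demand price = 34 − 0.8·5.2 = 29.84; supply price = 17 + 0.8·5.2 = 21.16.
Δq = 10.625 − 5.2 = 5.425; wedge = 29.84 − 21.16 = 8.68.
The triangle = ½ × 5.425 × 8.68 = 23.54.

23.54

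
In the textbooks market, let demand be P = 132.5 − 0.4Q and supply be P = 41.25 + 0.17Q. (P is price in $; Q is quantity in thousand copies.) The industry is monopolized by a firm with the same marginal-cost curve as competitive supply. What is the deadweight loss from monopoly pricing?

Competitive equilibrium: 132.5 − 0.4Q = 41.25 + 0.17Q → Q* = 160.08772, P* = 68.46491.
Marginal revenue: MR = 132.5 − 0.8Q. Set MR = MC: 132.5 − 0.8Q = 41.25 + 0.17Q → Q_m = 94.07216.
Price P_m = 132.5 − 0.4·94.07216 = 94.87114; MC(Q_m) = 41.25 + 0.17·94.07216 = 57.24227.
Competitive Q* = 160.08772, so ΔQ = 66.01556; wedge = 94.87114 − 57.24227 = 37.62887.
Welfare loss = ½ × 66.01556 × 37.62887 = $1242.05 thousand.

$1242.05 thousand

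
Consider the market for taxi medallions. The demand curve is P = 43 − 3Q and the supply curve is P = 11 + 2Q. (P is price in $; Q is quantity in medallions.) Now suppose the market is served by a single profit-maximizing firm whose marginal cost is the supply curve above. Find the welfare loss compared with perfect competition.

$14.40

Competitive equilibrium: 43 − 3Q = 11 + 2Q → Q* = 6.4, P* = 23.8.
Marginal revenue: MR = 43 − 6Q. Set MR = MC: 43 − 6Q = 11 + 2Q → Q_m = 4.
Price P_m = 43 − 3·4 = 31; MC(Q_m) = 11 + 2·4 = 19.
Competitive Q* = 6.4, so ΔQ = 2.4; wedge = 31 − 19 = 12.
DWL = ½ × 2.4 × 12 = $14.40.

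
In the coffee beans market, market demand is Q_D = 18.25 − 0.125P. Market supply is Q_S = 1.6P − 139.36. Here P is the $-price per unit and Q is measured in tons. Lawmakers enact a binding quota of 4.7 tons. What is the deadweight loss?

$19.55

In inverse form: demand P = 146 − 8Q, supply P = 87.1 + 0.625Q.
Competitive equilibrium: 146 − 8Q = 87.1 + 0.625Q → Q* = 6.829, P* = 91.3681.
At Q = 4.7: demand price = 146 − 8·4.7 = 108.4; supply price = 87.1 + 0.625·4.7 = 90.0375.
ΔQ = 6.829 − 4.7 = 2.129; wedge = 108.4 − 90.0375 = 18.3625.
Welfare loss = ½ × 2.129 × 18.3625 = $19.55.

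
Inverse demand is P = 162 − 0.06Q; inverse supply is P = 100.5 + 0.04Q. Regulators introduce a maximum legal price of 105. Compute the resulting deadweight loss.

12625.31

Competitive equilibrium: 162 − 0.06Q = 100.5 + 0.04Q → Q* = 615, P* = 125.1.
At the ceiling P = 105, quantity supplied = (105 − 100.5)/0.04 = 112.5.
Willingness to pay at Q' = 112.5: 162 − 0.06·112.5 = 155.25.
ΔQ = 615 − 112.5 = 502.5; wedge = 155.25 − 105 = 50.25.
Deadweight loss = ½ × 502.5 × 50.25 = 12625.31.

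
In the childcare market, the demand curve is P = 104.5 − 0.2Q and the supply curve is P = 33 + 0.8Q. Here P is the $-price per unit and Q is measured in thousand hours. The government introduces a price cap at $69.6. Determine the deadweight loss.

Competitive equilibrium: 104.5 − 0.2Q = 33 + 0.8Q → Q* = 71.5, P* = 90.2.
At the ceiling P = 69.6, quantity supplied = (69.6 − 33)/0.8 = 45.75.
Willingness to pay at Q' = 45.75: 104.5 − 0.2·45.75 = 95.35.
ΔQ = 71.5 − 45.75 = 25.75; wedge = 95.35 − 69.6 = 25.75.
The triangle = ½ × 25.75 × 25.75 = $331.53 thousand.

$331.53 thousand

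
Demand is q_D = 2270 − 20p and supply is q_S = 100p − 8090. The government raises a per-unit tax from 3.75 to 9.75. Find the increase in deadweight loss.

675

In inverse form: demand p = 113.5 − 0.05q, supply p = 80.9 + 0.01q.
Competitive equilibrium: 113.5 − 0.05q = 80.9 + 0.01q → q* = 543.3333, p* = 86.3333.
For a per-unit tax t: Δq = t/0.06, so DWL = ½·t·(t/0.06) = t²/0.12.
At t = 3.75: DWL = 117.188. At t = 9.75: DWL = 792.188.
Increase = 792.188 − 117.188 = 675.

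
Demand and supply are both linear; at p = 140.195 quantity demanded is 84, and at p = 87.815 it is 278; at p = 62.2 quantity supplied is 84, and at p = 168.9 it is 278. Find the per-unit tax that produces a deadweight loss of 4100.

Demand slope = (87.815 − 140.195)/(278 − 84) = −0.27, so p = 162.875 − 0.27q.
Supply slope = (168.9 − 62.2)/(278 − 84) = 0.55, so p = 16 + 0.55q.
Competitive equilibrium: 162.875 − 0.27q = 16 + 0.55q → q* = 179.1159, p* = 114.5137.
A tax t gives Δq = t/0.82 and wedge t, so DWL = t²/1.64.
t²/1.64 = 4100 → t² = 6724 → t = 82.

82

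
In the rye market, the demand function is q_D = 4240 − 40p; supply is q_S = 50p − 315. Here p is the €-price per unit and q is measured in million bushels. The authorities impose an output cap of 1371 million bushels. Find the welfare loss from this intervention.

€16048.67 million

In inverse form: demand p = 106 − 0.025q, supply p = 6.3 + 0.02q.
Competitive equilibrium: 106 − 0.025q = 6.3 + 0.02q → q* = 2215.5556, p* = 50.6111.
At q = 1371: demand price = 106 − 0.025·1371 = 71.725; supply price = 6.3 + 0.02·1371 = 33.72.
Δq = 2215.5556 − 1371 = 844.5556; wedge = 71.725 − 33.72 = 38.005.
DWL = ½ × 844.5556 × 38.005 = €16048.67 million.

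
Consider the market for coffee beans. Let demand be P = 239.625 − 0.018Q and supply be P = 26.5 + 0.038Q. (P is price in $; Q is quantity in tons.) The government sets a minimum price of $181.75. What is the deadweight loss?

$9764.18

Competitive equilibrium: 239.625 − 0.018Q = 26.5 + 0.038Q → Q* = 3805.80357, P* = 171.12054.
At the floor P = 181.75, quantity demanded = (239.625 − 181.75)/0.018 = 3215.27778.
Sellers' marginal cost at Q' = 3215.27778: 26.5 + 0.038·3215.27778 = 148.68056.
ΔQ = 3805.80357 − 3215.27778 = 590.52579; wedge = 181.75 − 148.68056 = 33.06944.
Welfare loss = ½ × 590.52579 × 33.06944 = $9764.18.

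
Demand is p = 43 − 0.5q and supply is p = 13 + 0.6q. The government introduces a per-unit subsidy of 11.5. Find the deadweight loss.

60.11

Competitive equilibrium: 43 − 0.5q = 13 + 0.6q → q* = 27.2727, p* = 29.3636.
The subsidy lowers effective supply by 11.5: p = 1.5 + 0.6q.
New quantity: 43 − 0.5q = 1.5 + 0.6q → q' = 37.7273.
Overproduction Δq = 37.7273 − 27.2727 = 10.4546; wedge = subsidy = 11.5.
The triangle = ½ × 10.4546 × 11.5 = 60.11.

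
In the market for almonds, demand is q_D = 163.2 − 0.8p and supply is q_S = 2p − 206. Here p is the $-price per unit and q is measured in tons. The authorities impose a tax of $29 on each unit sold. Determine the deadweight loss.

$240.29

In inverse form: demand p = 204 − 1.25q, supply p = 103 + 0.5q.
Competitive equilibrium: 204 − 1.25q = 103 + 0.5q → q* = 57.7143, p* = 131.8571.
With the tax, the buyer price exceeds the seller price by 29: (204 − 1.25q) − (103 + 0.5q) = 29 → q' = 41.1429.
Δq = 57.7143 − 41.1429 = 16.5714; the wedge equals the tax, 29.
The triangle = ½ × 16.5714 × 29 = $240.29.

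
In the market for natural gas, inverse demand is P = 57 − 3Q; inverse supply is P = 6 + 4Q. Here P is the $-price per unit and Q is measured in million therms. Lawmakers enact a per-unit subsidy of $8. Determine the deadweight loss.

Competitive equilibrium: 57 − 3Q = 6 + 4Q → Q* = 7.2857, P* = 35.1429.
The subsidy lowers effective supply by 8: P = 4Q − 2.
New quantity: 57 − 3Q = 4Q − 2 → Q' = 8.4286.
Overproduction ΔQ = 8.4286 − 7.2857 = 1.1429; wedge = subsidy = 8.
The triangle = ½ × 1.1429 × 8 = $4.57 million.

$4.57 million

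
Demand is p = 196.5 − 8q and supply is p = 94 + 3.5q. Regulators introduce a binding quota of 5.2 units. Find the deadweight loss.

79.27

Competitive equilibrium: 196.5 − 8q = 94 + 3.5q → q* = 8.913, p* = 125.1957.
At q = 5.2: demand price = 196.5 − 8·5.2 = 154.9; supply price = 94 + 3.5·5.2 = 112.2.
Δq = 8.913 − 5.2 = 3.713; wedge = 154.9 − 112.2 = 42.7.
Welfare loss = ½ × 3.713 × 42.7 = 79.27.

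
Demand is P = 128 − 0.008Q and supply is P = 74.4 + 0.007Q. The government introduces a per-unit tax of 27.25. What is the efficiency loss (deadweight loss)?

24752.08

Competitive equilibrium: 128 − 0.008Q = 74.4 + 0.007Q → Q* = 3573.3333, P* = 99.4133.
With the tax, the buyer price exceeds the seller price by 27.25: (128 − 0.008Q) − (74.4 + 0.007Q) = 27.25 → Q' = 1756.6667.
ΔQ = 3573.3333 − 1756.6667 = 1816.6666; the wedge equals the tax, 27.25.
Welfare loss = ½ × 1816.6666 × 27.25 = 24752.08.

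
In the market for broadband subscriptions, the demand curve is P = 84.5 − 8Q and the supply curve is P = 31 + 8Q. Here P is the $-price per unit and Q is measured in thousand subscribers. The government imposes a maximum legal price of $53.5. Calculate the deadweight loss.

Competitive equilibrium: 84.5 − 8Q = 31 + 8Q → Q* = 3.3438, P* = 57.75.
At the ceiling P = 53.5, quantity supplied = (53.5 − 31)/8 = 2.8125.
Willingness to pay at Q' = 2.8125: 84.5 − 8·2.8125 = 62.
ΔQ = 3.3438 − 2.8125 = 0.5313; wedge = 62 − 53.5 = 8.5.
DWL = ½ × 0.5313 × 8.5 = $2.26 thousand.

$2.26 thousand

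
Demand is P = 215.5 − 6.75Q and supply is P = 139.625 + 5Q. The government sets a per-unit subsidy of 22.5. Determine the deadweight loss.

Competitive equilibrium: 215.5 − 6.75Q = 139.625 + 5Q → Q* = 6.4574, P* = 171.9122.
The subsidy lowers effective supply by 22.5: P = 117.125 + 5Q.
New quantity: 215.5 − 6.75Q = 117.125 + 5Q → Q' = 8.3723.
Overproduction ΔQ = 8.3723 − 6.4574 = 1.9149; wedge = subsidy = 22.5.
DWL = ½ × 1.9149 × 22.5 = 21.54.

21.54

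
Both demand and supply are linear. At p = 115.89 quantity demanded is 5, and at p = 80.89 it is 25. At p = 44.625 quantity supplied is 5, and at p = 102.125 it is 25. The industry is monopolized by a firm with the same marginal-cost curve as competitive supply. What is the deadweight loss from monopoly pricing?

72.58

Demand slope = (80.89 − 115.89)/(25 − 5) = −1.75, so p = 124.64 − 1.75q.
Supply slope = (102.125 − 44.625)/(25 − 5) = 2.875, so p = 30.25 + 2.875q.
Competitive equilibrium: 124.64 − 1.75q = 30.25 + 2.875q → q* = 20.4086, p* = 88.9249.
Marginal revenue: MR = 124.64 − 3.5q. Set MR = MC: 124.64 − 3.5q = 30.25 + 2.875q → q_m = 14.8063.
Price p_m = 124.64 − 1.75·14.8063 = 98.729; MC(q_m) = 30.25 + 2.875·14.8063 = 72.8181.
Competitive q* = 20.4086, so Δq = 5.6023; wedge = 98.729 − 72.8181 = 25.9109.
DWL = ½ × 5.6023 × 25.9109 = 72.58.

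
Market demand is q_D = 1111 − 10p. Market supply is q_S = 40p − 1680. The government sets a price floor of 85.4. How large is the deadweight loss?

5468.60

In inverse form: demand p = 111.1 − 0.1q, supply p = 42 + 0.025q.
Competitive equilibrium: 111.1 − 0.1q = 42 + 0.025q → q* = 552.8, p* = 55.82.
At the floor p = 85.4, quantity demanded = (111.1 − 85.4)/0.1 = 257.
Sellers' marginal cost at q' = 257: 42 + 0.025·257 = 48.425.
Δq = 552.8 − 257 = 295.8; wedge = 85.4 − 48.425 = 36.975.
DWL = ½ × 295.8 × 36.975 = 5468.60.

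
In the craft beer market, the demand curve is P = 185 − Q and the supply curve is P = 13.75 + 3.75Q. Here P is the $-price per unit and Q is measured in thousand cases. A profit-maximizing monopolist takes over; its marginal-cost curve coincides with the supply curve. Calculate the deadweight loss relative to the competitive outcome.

Competitive equilibrium: 185 − Q = 13.75 + 3.75Q → Q* = 36.0526, P* = 148.9474.
Marginal revenue: MR = 185 − 2Q. Set MR = MC: 185 − 2Q = 13.75 + 3.75Q → Q_m = 29.7826.
Price P_m = 185 − 1·29.7826 = 155.2174; MC(Q_m) = 13.75 + 3.75·29.7826 = 125.4348.
Competitive Q* = 36.0526, so ΔQ = 6.27; wedge = 155.2174 − 125.4348 = 29.7826.
Deadweight loss = ½ × 6.27 × 29.7826 = $93.37 thousand.

$93.37 thousand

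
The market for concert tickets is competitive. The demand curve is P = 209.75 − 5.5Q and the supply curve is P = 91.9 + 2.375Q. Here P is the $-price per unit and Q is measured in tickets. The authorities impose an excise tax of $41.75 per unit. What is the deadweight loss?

Competitive equilibrium: 209.75 − 5.5Q = 91.9 + 2.375Q → Q* = 14.9651, P* = 127.4421.
With the tax, the buyer price exceeds the seller price by 41.75: (209.75 − 5.5Q) − (91.9 + 2.375Q) = 41.75 → Q' = 9.6635.
ΔQ = 14.9651 − 9.6635 = 5.3016; the wedge equals the tax, 41.75.
Deadweight loss = ½ × 5.3016 × 41.75 = $110.67.

$110.67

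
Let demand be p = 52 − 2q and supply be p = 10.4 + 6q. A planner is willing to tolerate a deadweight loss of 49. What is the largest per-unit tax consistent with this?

Competitive equilibrium: 52 − 2q = 10.4 + 6q → q* = 5.2, p* = 41.6.
A tax t gives Δq = t/8 and wedge t, so DWL = t²/16.
t²/16 = 49 → t² = 784 → t = 28.

28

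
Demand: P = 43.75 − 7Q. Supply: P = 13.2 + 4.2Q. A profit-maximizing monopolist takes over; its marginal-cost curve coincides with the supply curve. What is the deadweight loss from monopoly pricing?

Competitive equilibrium: 43.75 − 7Q = 13.2 + 4.2Q → Q* = 2.7277, P* = 24.6563.
Marginal revenue: MR = 43.75 − 14Q. Set MR = MC: 43.75 − 14Q = 13.2 + 4.2Q → Q_m = 1.6786.
Price P_m = 43.75 − 7·1.6786 = 31.9998; MC(Q_m) = 13.2 + 4.2·1.6786 = 20.2501.
Competitive Q* = 2.7277, so ΔQ = 1.0491; wedge = 31.9998 − 20.2501 = 11.7497.
DWL = ½ × 1.0491 × 11.7497 = 6.16.

6.16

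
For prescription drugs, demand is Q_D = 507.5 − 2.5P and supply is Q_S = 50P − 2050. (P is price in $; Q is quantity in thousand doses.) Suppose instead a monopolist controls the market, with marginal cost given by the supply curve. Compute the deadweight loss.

$7434.35 thousand

In inverse form: demand P = 203 − 0.4Q, supply P = 41 + 0.02Q.
Competitive equilibrium: 203 − 0.4Q = 41 + 0.02Q → Q* = 385.7143, P* = 48.7143.
Marginal revenue: MR = 203 − 0.8Q. Set MR = MC: 203 − 0.8Q = 41 + 0.02Q → Q_m = 197.561.
Price P_m = 203 − 0.4·197.561 = 123.9756; MC(Q_m) = 41 + 0.02·197.561 = 44.9512.
Competitive Q* = 385.7143, so ΔQ = 188.1533; wedge = 123.9756 − 44.9512 = 79.0244.
DWL = ½ × 188.1533 × 79.0244 = $7434.35 thousand.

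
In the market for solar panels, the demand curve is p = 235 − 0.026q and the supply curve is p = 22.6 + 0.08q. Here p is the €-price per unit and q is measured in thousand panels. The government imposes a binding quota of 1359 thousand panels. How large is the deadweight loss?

Competitive equilibrium: 235 − 0.026q = 22.6 + 0.08q → q* = 2003.7736, p* = 182.9019.
At q = 1359: demand price = 235 − 0.026·1359 = 199.666; supply price = 22.6 + 0.08·1359 = 131.32.
Δq = 2003.7736 − 1359 = 644.7736; wedge = 199.666 − 131.32 = 68.346.
DWL = ½ × 644.7736 × 68.346 = €22033.85 thousand.

€22033.85 thousand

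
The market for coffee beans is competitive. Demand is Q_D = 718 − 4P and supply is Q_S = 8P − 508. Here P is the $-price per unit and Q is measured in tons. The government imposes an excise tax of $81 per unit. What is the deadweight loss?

$8748

In inverse form: demand P = 179.5 − 0.25Q, supply P = 63.5 + 0.125Q.
Competitive equilibrium: 179.5 − 0.25Q = 63.5 + 0.125Q → Q* = 309.3333, P* = 102.1667.
With the tax, the buyer price exceeds the seller price by 81: (179.5 − 0.25Q) − (63.5 + 0.125Q) = 81 → Q' = 93.3333.
ΔQ = 309.3333 − 93.3333 = 216; the wedge equals the tax, 81.
DWL = ½ × 216 × 81 = $8748.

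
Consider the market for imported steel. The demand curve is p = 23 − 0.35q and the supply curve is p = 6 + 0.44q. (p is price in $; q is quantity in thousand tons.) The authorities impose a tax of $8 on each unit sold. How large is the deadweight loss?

Competitive equilibrium: 23 − 0.35q = 6 + 0.44q → q* = 21.519, p* = 15.4684.
With the tax, the buyer price exceeds the seller price by 8: (23 − 0.35q) − (6 + 0.44q) = 8 → q' = 11.3924.
Δq = 21.519 − 11.3924 = 10.1266; the wedge equals the tax, 8.
DWL = ½ × 10.1266 × 8 = $40.51 thousand.

$40.51 thousand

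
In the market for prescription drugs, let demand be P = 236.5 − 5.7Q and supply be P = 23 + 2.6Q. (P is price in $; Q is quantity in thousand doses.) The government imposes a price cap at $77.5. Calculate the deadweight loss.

Competitive equilibrium: 236.5 − 5.7Q = 23 + 2.6Q → Q* = 25.7229, P* = 89.8795.
At the ceiling P = 77.5, quantity supplied = (77.5 − 23)/2.6 = 20.9615.
Willingness to pay at Q' = 20.9615: 236.5 − 5.7·20.9615 = 117.0195.
ΔQ = 25.7229 − 20.9615 = 4.7614; wedge = 117.0195 − 77.5 = 39.5195.
DWL = ½ × 4.7614 × 39.5195 = $94.08 thousand.

$94.08 thousand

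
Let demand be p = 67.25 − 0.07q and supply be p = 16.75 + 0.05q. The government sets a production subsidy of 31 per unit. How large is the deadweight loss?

4004.17

Competitive equilibrium: 67.25 − 0.07q = 16.75 + 0.05q → q* = 420.8333, p* = 37.7917.
The subsidy lowers effective supply by 31: p = 0.05q − 14.25.
New quantity: 67.25 − 0.07q = 0.05q − 14.25 → q' = 679.1667.
Overproduction Δq = 679.1667 − 420.8333 = 258.3334; wedge = subsidy = 31.
Deadweight loss = ½ × 258.3334 × 31 = 4004.17.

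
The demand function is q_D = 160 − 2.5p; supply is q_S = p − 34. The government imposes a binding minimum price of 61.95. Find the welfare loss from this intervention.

In inverse form: demand p = 64 − 0.4q, supply p = 34 + q.
Competitive equilibrium: 64 − 0.4q = 34 + q → q* = 21.4286, p* = 55.4286.
At the floor p = 61.95, quantity demanded = (64 − 61.95)/0.4 = 5.125.
Sellers' marginal cost at q' = 5.125: 34 + 1·5.125 = 39.125.
Δq = 21.4286 − 5.125 = 16.3036; wedge = 61.95 − 39.125 = 22.825.
The triangle = ½ × 16.3036 × 22.825 = 186.06.

186.06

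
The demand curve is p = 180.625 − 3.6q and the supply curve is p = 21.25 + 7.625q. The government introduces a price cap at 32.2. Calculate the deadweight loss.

914.12

Competitive equilibrium: 180.625 − 3.6q = 21.25 + 7.625q → q* = 14.1982, p* = 129.5114.
At the ceiling p = 32.2, quantity supplied = (32.2 − 21.25)/7.625 = 1.4361.
Willingness to pay at q' = 1.4361: 180.625 − 3.6·1.4361 = 175.455.
Δq = 14.1982 − 1.4361 = 12.7621; wedge = 175.455 − 32.2 = 143.255.
DWL = ½ × 12.7621 × 143.255 = 914.12.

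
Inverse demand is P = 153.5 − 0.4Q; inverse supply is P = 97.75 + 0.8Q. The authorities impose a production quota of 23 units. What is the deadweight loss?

Competitive equilibrium: 153.5 − 0.4Q = 97.75 + 0.8Q → Q* = 46.4583, P* = 134.9167.
At Q = 23: demand price = 153.5 − 0.4·23 = 144.3; supply price = 97.75 + 0.8·23 = 116.15.
ΔQ = 46.4583 − 23 = 23.4583; wedge = 144.3 − 116.15 = 28.15.
Welfare loss = ½ × 23.4583 × 28.15 = 330.18.

330.18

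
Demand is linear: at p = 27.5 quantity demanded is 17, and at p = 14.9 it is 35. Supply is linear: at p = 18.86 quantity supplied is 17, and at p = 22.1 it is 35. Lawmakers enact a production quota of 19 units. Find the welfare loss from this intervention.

26.89

Demand slope = (14.9 − 27.5)/(35 − 17) = −0.7, so p = 39.4 − 0.7q.
Supply slope = (22.1 − 18.86)/(35 − 17) = 0.18, so p = 15.8 + 0.18q.
Competitive equilibrium: 39.4 − 0.7q = 15.8 + 0.18q → q* = 26.8182, p* = 20.6273.
At q = 19: demand price = 39.4 − 0.7·19 = 26.1; supply price = 15.8 + 0.18·19 = 19.22.
Δq = 26.8182 − 19 = 7.8182; wedge = 26.1 − 19.22 = 6.88.
Welfare loss = ½ × 7.8182 × 6.88 = 26.89.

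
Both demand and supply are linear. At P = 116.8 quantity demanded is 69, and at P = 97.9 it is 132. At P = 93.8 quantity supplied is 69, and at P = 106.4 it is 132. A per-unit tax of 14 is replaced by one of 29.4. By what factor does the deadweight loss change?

Demand slope = (97.9 − 116.8)/(132 − 69) = −0.3, so P = 137.5 − 0.3Q.
Supply slope = (106.4 − 93.8)/(132 − 69) = 0.2, so P = 80 + 0.2Q.
Competitive equilibrium: 137.5 − 0.3Q = 80 + 0.2Q → Q* = 115, P* = 103.
For a per-unit tax t: ΔQ = t/0.5, so DWL = ½·t·(t/0.5) = t²/1.
At t = 14: DWL = 196. At t = 29.4: DWL = 864.36.
Ratio = (29.4/14)² = 4.41.

4.41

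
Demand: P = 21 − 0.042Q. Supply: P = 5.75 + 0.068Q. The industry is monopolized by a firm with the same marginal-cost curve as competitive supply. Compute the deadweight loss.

80.71

Competitive equilibrium: 21 − 0.042Q = 5.75 + 0.068Q → Q* = 138.6364, P* = 15.1773.
Marginal revenue: MR = 21 − 0.084Q. Set MR = MC: 21 − 0.084Q = 5.75 + 0.068Q → Q_m = 100.3289.
Price P_m = 21 − 0.042·100.3289 = 16.7862; MC(Q_m) = 5.75 + 0.068·100.3289 = 12.5724.
Competitive Q* = 138.6364, so ΔQ = 38.3075; wedge = 16.7862 − 12.5724 = 4.2138.
The triangle = ½ × 38.3075 × 4.2138 = 80.71.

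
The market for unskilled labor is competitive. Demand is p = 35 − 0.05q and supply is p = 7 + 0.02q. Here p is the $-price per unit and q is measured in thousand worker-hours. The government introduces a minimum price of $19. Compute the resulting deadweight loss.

$224 thousand

Competitive equilibrium: 35 − 0.05q = 7 + 0.02q → q* = 400, p* = 15.
At the floor p = 19, quantity demanded = (35 − 19)/0.05 = 320.
Sellers' marginal cost at q' = 320: 7 + 0.02·320 = 13.4.
Δq = 400 − 320 = 80; wedge = 19 − 13.4 = 5.6.
The triangle = ½ × 80 × 5.6 = $224 thousand.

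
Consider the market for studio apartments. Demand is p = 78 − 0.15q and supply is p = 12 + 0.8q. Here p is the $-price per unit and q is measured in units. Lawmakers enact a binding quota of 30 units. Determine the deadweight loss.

Competitive equilibrium: 78 − 0.15q = 12 + 0.8q → q* = 69.4737, p* = 67.5789.
At q = 30: demand price = 78 − 0.15·30 = 73.5; supply price = 12 + 0.8·30 = 36.
Δq = 69.4737 − 30 = 39.4737; wedge = 73.5 − 36 = 37.5.
The triangle = ½ × 39.4737 × 37.5 = $740.13.

$740.13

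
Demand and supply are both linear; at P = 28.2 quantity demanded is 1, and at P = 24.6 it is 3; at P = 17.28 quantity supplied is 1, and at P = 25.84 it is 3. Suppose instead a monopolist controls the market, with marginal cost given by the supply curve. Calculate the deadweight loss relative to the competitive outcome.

1.24

Demand slope = (24.6 − 28.2)/(3 − 1) = −1.8, so P = 30 − 1.8Q.
Supply slope = (25.84 − 17.28)/(3 − 1) = 4.28, so P = 13 + 4.28Q.
Competitive equilibrium: 30 − 1.8Q = 13 + 4.28Q → Q* = 2.7961, P* = 24.9671.
Marginal revenue: MR = 30 − 3.6Q. Set MR = MC: 30 − 3.6Q = 13 + 4.28Q → Q_m = 2.1574.
Price P_m = 30 − 1.8·2.1574 = 26.1167; MC(Q_m) = 13 + 4.28·2.1574 = 22.2337.
Competitive Q* = 2.7961, so ΔQ = 0.6387; wedge = 26.1167 − 22.2337 = 3.883.
The triangle = ½ × 0.6387 × 3.883 = 1.24.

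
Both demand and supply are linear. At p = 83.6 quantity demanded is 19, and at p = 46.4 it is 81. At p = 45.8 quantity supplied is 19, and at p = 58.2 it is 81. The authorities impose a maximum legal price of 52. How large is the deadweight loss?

105.625

Demand slope = (46.4 − 83.6)/(81 − 19) = −0.6, so p = 95 − 0.6q.
Supply slope = (58.2 − 45.8)/(81 − 19) = 0.2, so p = 42 + 0.2q.
Competitive equilibrium: 95 − 0.6q = 42 + 0.2q → q* = 66.25, p* = 55.25.
At the ceiling p = 52, quantity supplied = (52 − 42)/0.2 = 50.
Willingness to pay at q' = 50: 95 − 0.6·50 = 65.
Δq = 66.25 − 50 = 16.25; wedge = 65 − 52 = 13.
Deadweight loss = ½ × 16.25 × 13 = 105.625.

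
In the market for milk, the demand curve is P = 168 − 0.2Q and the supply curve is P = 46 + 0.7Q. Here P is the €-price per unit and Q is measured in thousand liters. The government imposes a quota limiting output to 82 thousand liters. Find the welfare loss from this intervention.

€1290.69 thousand

Competitive equilibrium: 168 − 0.2Q = 46 + 0.7Q → Q* = 135.5556, P* = 140.8889.
At Q = 82: demand price = 168 − 0.2·82 = 151.6; supply price = 46 + 0.7·82 = 103.4.
ΔQ = 135.5556 − 82 = 53.5556; wedge = 151.6 − 103.4 = 48.2.
DWL = ½ × 53.5556 × 48.2 = €1290.69 thousand.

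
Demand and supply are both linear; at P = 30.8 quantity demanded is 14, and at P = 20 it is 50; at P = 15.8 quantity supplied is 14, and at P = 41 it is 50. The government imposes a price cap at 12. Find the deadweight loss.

Demand slope = (20 − 30.8)/(50 − 14) = −0.3, so P = 35 − 0.3Q.
Supply slope = (41 − 15.8)/(50 − 14) = 0.7, so P = 6 + 0.7Q.
Competitive equilibrium: 35 − 0.3Q = 6 + 0.7Q → Q* = 29, P* = 26.3.
At the ceiling P = 12, quantity supplied = (12 − 6)/0.7 = 8.5714.
Willingness to pay at Q' = 8.5714: 35 − 0.3·8.5714 = 32.4286.
ΔQ = 29 − 8.5714 = 20.4286; wedge = 32.4286 − 12 = 20.4286.
The triangle = ½ × 20.4286 × 20.4286 = 208.66.

208.66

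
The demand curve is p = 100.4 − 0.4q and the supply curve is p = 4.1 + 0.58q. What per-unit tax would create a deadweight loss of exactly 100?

Competitive equilibrium: 100.4 − 0.4q = 4.1 + 0.58q → q* = 98.2653, p* = 61.0939.
A tax t gives Δq = t/0.98 and wedge t, so DWL = t²/1.96.
t²/1.96 = 100 → t² = 196 → t = 14.

14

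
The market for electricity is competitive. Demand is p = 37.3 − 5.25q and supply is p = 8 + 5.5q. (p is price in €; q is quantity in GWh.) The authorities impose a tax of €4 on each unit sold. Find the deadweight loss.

€0.74

Competitive equilibrium: 37.3 − 5.25q = 8 + 5.5q → q* = 2.7256, p* = 22.9907.
With the tax, the buyer price exceeds the seller price by 4: (37.3 − 5.25q) − (8 + 5.5q) = 4 → q' = 2.3535.
Δq = 2.7256 − 2.3535 = 0.3721; the wedge equals the tax, 4.
Deadweight loss = ½ × 0.3721 × 4 = €0.74.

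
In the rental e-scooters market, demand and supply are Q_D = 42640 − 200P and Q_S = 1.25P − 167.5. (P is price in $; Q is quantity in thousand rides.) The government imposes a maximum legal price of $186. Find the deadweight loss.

In inverse form: demand P = 213.2 − 0.005Q, supply P = 134 + 0.8Q.
Competitive equilibrium: 213.2 − 0.005Q = 134 + 0.8Q → Q* = 98.3851, P* = 212.7081.
At the ceiling P = 186, quantity supplied = (186 − 134)/0.8 = 65.
Willingness to pay at Q' = 65: 213.2 − 0.005·65 = 212.875.
ΔQ = 98.3851 − 65 = 33.3851; wedge = 212.875 − 186 = 26.875.
Deadweight loss = ½ × 33.3851 × 26.875 = $448.61 thousand.

$448.61 thousand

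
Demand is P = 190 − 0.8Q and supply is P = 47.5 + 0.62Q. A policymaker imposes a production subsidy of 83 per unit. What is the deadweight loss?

Competitive equilibrium: 190 − 0.8Q = 47.5 + 0.62Q → Q* = 100.3521, P* = 109.7183.
The subsidy lowers effective supply by 83: P = 0.62Q − 35.5.
New quantity: 190 − 0.8Q = 0.62Q − 35.5 → Q' = 158.8028.
Overproduction ΔQ = 158.8028 − 100.3521 = 58.4507; wedge = subsidy = 83.
Welfare loss = ½ × 58.4507 × 83 = 2425.70.

2425.70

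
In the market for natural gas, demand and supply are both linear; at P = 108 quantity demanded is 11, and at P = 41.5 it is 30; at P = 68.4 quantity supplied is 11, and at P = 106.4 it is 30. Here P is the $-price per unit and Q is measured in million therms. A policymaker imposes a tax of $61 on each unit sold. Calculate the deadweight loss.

$338.27 million

Demand slope = (41.5 − 108)/(30 − 11) = −3.5, so P = 146.5 − 3.5Q.
Supply slope = (106.4 − 68.4)/(30 − 11) = 2, so P = 46.4 + 2Q.
Competitive equilibrium: 146.5 − 3.5Q = 46.4 + 2Q → Q* = 18.2, P* = 82.8.
With the tax, the buyer price exceeds the seller price by 61: (146.5 − 3.5Q) − (46.4 + 2Q) = 61 → Q' = 7.1091.
ΔQ = 18.2 − 7.1091 = 11.0909; the wedge equals the tax, 61.
Welfare loss = ½ × 11.0909 × 61 = $338.27 million.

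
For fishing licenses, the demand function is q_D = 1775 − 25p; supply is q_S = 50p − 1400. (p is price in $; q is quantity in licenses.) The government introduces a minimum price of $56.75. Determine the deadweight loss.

In inverse form: demand p = 71 − 0.04q, supply p = 28 + 0.02q.
Competitive equilibrium: 71 − 0.04q = 28 + 0.02q → q* = 716.6667, p* = 42.3333.
At the floor p = 56.75, quantity demanded = (71 − 56.75)/0.04 = 356.25.
Sellers' marginal cost at q' = 356.25: 28 + 0.02·356.25 = 35.125.
Δq = 716.6667 − 356.25 = 360.4167; wedge = 56.75 − 35.125 = 21.625.
The triangle = ½ × 360.4167 × 21.625 = $3897.01.

$3897.01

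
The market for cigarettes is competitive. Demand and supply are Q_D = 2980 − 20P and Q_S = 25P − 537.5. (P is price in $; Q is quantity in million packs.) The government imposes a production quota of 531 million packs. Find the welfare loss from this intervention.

In inverse form: demand P = 149 − 0.05Q, supply P = 21.5 + 0.04Q.
Competitive equilibrium: 149 − 0.05Q = 21.5 + 0.04Q → Q* = 1416.66667, P* = 78.16667.
At Q = 531: demand price = 149 − 0.05·531 = 122.45; supply price = 21.5 + 0.04·531 = 42.74.
ΔQ = 1416.66667 − 531 = 885.66667; wedge = 122.45 − 42.74 = 79.71.
Deadweight loss = ½ × 885.66667 × 79.71 = $35298.245 million.

$35298.245 million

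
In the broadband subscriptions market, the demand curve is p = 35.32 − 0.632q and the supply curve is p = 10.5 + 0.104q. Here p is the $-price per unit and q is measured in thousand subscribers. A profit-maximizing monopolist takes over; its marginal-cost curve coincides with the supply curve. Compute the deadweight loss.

$89.32 thousand

Competitive equilibrium: 35.32 − 0.632q = 10.5 + 0.104q → q* = 33.7228, p* = 14.0072.
Marginal revenue: MR = 35.32 − 1.264q. Set MR = MC: 35.32 − 1.264q = 10.5 + 0.104q → q_m = 18.1433.
Price p_m = 35.32 − 0.632·18.1433 = 23.8534; MC(q_m) = 10.5 + 0.104·18.1433 = 12.3869.
Competitive q* = 33.7228, so Δq = 15.5795; wedge = 23.8534 − 12.3869 = 11.4665.
The triangle = ½ × 15.5795 × 11.4665 = $89.32 thousand.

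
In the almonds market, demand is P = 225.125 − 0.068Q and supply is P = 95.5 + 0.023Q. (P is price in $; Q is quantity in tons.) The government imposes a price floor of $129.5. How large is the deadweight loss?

$15.07

Competitive equilibrium: 225.125 − 0.068Q = 95.5 + 0.023Q → Q* = 1424.4505, P* = 128.2624.
At the floor P = 129.5, quantity demanded = (225.125 − 129.5)/0.068 = 1406.25.
Sellers' marginal cost at Q' = 1406.25: 95.5 + 0.023·1406.25 = 127.8438.
ΔQ = 1424.4505 − 1406.25 = 18.2005; wedge = 129.5 − 127.8438 = 1.6562.
Welfare loss = ½ × 18.2005 × 1.6562 = $15.07.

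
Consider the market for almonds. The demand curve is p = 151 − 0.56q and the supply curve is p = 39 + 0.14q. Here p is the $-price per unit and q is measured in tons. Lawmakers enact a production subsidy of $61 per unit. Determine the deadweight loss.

$2657.86

Competitive equilibrium: 151 − 0.56q = 39 + 0.14q → q* = 160, p* = 61.4.
The subsidy lowers effective supply by 61: p = 0.14q − 22.
New quantity: 151 − 0.56q = 0.14q − 22 → q' = 247.1429.
Overproduction Δq = 247.1429 − 160 = 87.1429; wedge = subsidy = 61.
DWL = ½ × 87.1429 × 61 = $2657.86.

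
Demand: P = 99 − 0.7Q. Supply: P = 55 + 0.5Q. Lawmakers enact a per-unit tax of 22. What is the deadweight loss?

201.67

Competitive equilibrium: 99 − 0.7Q = 55 + 0.5Q → Q* = 36.6667, P* = 73.3333.
With the tax, the buyer price exceeds the seller price by 22: (99 − 0.7Q) − (55 + 0.5Q) = 22 → Q' = 18.3333.
ΔQ = 36.6667 − 18.3333 = 18.3334; the wedge equals the tax, 22.
DWL = ½ × 18.3334 × 22 = 201.67.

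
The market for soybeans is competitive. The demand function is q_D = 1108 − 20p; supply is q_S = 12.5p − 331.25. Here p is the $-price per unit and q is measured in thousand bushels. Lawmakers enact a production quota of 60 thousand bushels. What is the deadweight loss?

$1712.35 thousand

In inverse form: demand p = 55.4 − 0.05q, supply p = 26.5 + 0.08q.
Competitive equilibrium: 55.4 − 0.05q = 26.5 + 0.08q → q* = 222.3077, p* = 44.2846.
At q = 60: demand price = 55.4 − 0.05·60 = 52.4; supply price = 26.5 + 0.08·60 = 31.3.
Δq = 222.3077 − 60 = 162.3077; wedge = 52.4 − 31.3 = 21.1.
DWL = ½ × 162.3077 × 21.1 = $1712.35 thousand.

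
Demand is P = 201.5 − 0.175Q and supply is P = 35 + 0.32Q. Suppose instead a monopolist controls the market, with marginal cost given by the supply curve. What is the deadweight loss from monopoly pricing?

Competitive equilibrium: 201.5 − 0.175Q = 35 + 0.32Q → Q* = 336.3636, P* = 142.6364.
Marginal revenue: MR = 201.5 − 0.35Q. Set MR = MC: 201.5 − 0.35Q = 35 + 0.32Q → Q_m = 248.5075.
Price P_m = 201.5 − 0.175·248.5075 = 158.0112; MC(Q_m) = 35 + 0.32·248.5075 = 114.5224.
Competitive Q* = 336.3636, so ΔQ = 87.8561; wedge = 158.0112 − 114.5224 = 43.4888.
The triangle = ½ × 87.8561 × 43.4888 = 1910.38.

1910.38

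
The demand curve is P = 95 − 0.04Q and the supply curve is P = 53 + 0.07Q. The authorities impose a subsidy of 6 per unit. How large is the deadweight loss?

Competitive equilibrium: 95 − 0.04Q = 53 + 0.07Q → Q* = 381.8182, P* = 79.7273.
The subsidy lowers effective supply by 6: P = 47 + 0.07Q.
New quantity: 95 − 0.04Q = 47 + 0.07Q → Q' = 436.3636.
Overproduction ΔQ = 436.3636 − 381.8182 = 54.5454; wedge = subsidy = 6.
The triangle = ½ × 54.5454 × 6 = 163.64.

163.64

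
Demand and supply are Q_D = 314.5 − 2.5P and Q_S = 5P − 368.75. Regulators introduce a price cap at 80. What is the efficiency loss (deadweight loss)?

In inverse form: demand P = 125.8 − 0.4Q, supply P = 73.75 + 0.2Q.
Competitive equilibrium: 125.8 − 0.4Q = 73.75 + 0.2Q → Q* = 86.75, P* = 91.1.
At the ceiling P = 80, quantity supplied = (80 − 73.75)/0.2 = 31.25.
Willingness to pay at Q' = 31.25: 125.8 − 0.4·31.25 = 113.3.
ΔQ = 86.75 − 31.25 = 55.5; wedge = 113.3 − 80 = 33.3.
The triangle = ½ × 55.5 × 33.3 = 924.075.

924.075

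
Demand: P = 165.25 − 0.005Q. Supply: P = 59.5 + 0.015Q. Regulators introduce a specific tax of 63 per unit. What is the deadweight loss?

99225

Competitive equilibrium: 165.25 − 0.005Q = 59.5 + 0.015Q → Q* = 5287.5, P* = 138.8125.
With the tax, the buyer price exceeds the seller price by 63: (165.25 − 0.005Q) − (59.5 + 0.015Q) = 63 → Q' = 2137.5.
ΔQ = 5287.5 − 2137.5 = 3150; the wedge equals the tax, 63.
DWL = ½ × 3150 × 63 = 99225.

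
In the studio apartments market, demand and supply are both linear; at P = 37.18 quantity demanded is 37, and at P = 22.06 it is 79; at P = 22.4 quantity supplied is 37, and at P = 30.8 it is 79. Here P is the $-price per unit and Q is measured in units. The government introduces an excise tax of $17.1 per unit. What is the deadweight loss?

$261.08

Demand slope = (22.06 − 37.18)/(79 − 37) = −0.36, so P = 50.5 − 0.36Q.
Supply slope = (30.8 − 22.4)/(79 − 37) = 0.2, so P = 15 + 0.2Q.
Competitive equilibrium: 50.5 − 0.36Q = 15 + 0.2Q → Q* = 63.3929, P* = 27.6786.
With the tax, the buyer price exceeds the seller price by 17.1: (50.5 − 0.36Q) − (15 + 0.2Q) = 17.1 → Q' = 32.8571.
ΔQ = 63.3929 − 32.8571 = 30.5358; the wedge equals the tax, 17.1.
Deadweight loss = ½ × 30.5358 × 17.1 = $261.08.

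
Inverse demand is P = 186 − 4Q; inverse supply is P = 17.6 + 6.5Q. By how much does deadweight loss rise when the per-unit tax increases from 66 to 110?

368.76

Competitive equilibrium: 186 − 4Q = 17.6 + 6.5Q → Q* = 16.0381, P* = 121.8476.
For a per-unit tax t: ΔQ = t/10.5, so DWL = ½·t·(t/10.5) = t²/21.
At t = 66: DWL = 207.429. At t = 110: DWL = 576.19.
Increase = 576.19 − 207.429 = 368.76.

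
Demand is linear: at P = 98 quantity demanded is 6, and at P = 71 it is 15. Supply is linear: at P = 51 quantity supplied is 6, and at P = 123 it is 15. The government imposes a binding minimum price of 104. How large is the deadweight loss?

Demand slope = (71 − 98)/(15 − 6) = −3, so P = 116 − 3Q.
Supply slope = (123 − 51)/(15 − 6) = 8, so P = 3 + 8Q.
Competitive equilibrium: 116 − 3Q = 3 + 8Q → Q* = 10.2727, P* = 85.1818.
At the floor P = 104, quantity demanded = (116 − 104)/3 = 4.
Sellers' marginal cost at Q' = 4: 3 + 8·4 = 35.
ΔQ = 10.2727 − 4 = 6.2727; wedge = 104 − 35 = 69.
DWL = ½ × 6.2727 × 69 = 216.41.

216.41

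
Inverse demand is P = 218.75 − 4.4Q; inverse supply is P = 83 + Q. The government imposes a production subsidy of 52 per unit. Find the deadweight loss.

250.37

Competitive equilibrium: 218.75 − 4.4Q = 83 + Q → Q* = 25.1389, P* = 108.1389.
The subsidy lowers effective supply by 52: P = 31 + Q.
New quantity: 218.75 − 4.4Q = 31 + Q → Q' = 34.7685.
Overproduction ΔQ = 34.7685 − 25.1389 = 9.6296; wedge = subsidy = 52.
DWL = ½ × 9.6296 × 52 = 250.37.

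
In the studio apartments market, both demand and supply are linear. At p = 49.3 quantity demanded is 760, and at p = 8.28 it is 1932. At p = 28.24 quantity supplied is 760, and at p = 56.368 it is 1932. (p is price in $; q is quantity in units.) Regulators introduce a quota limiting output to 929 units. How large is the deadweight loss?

Demand slope = (8.28 − 49.3)/(1932 − 760) = −0.035, so p = 75.9 − 0.035q.
Supply slope = (56.368 − 28.24)/(1932 − 760) = 0.024, so p = 10 + 0.024q.
Competitive equilibrium: 75.9 − 0.035q = 10 + 0.024q → q* = 1116.9492, p* = 36.8068.
At q = 929: demand price = 75.9 − 0.035·929 = 43.385; supply price = 10 + 0.024·929 = 32.296.
Δq = 1116.9492 − 929 = 187.9492; wedge = 43.385 − 32.296 = 11.089.
Welfare loss = ½ × 187.9492 × 11.089 = $1042.08.

$1042.08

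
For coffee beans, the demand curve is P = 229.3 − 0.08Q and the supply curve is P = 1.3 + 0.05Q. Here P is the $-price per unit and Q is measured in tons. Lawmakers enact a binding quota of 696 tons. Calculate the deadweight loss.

Competitive equilibrium: 229.3 − 0.08Q = 1.3 + 0.05Q → Q* = 1753.8462, P* = 88.9923.
At Q = 696: demand price = 229.3 − 0.08·696 = 173.62; supply price = 1.3 + 0.05·696 = 36.1.
ΔQ = 1753.8462 − 696 = 1057.8462; wedge = 173.62 − 36.1 = 137.52.
The triangle = ½ × 1057.8462 × 137.52 = $72737.50.

$72737.50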